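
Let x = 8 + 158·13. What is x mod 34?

22

158·13 = 2054.
2054 − 60·34 = 14, so 2054 ≡ 14 (mod 34).
(8 + 14) mod 34 = 22.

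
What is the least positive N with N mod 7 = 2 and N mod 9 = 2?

x ≡ 2 (mod 7) gives x ∈ {2}.
The first of these with x mod 9 = 2 is 2.

2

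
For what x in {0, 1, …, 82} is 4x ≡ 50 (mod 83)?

54

4⁻¹ ≡ 21 (mod 83) because 4·21 = 84 = 1·83 + 1.
Multiplying both sides by 21: x ≡ 21·50 = 1050 ≡ 54 (mod 83).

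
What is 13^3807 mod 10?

7

Powers of 3 mod 10 repeat with period 4: 3, 9, 7, 1.
3807 mod 4 = 3, so the last digit matches 3^3 = 7.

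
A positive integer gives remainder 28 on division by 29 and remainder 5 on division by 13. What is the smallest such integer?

x ≡ 5 (mod 13) gives x ∈ {5, 18, 31, 44, 57}.
The first of these with x mod 29 = 28 is 57.

57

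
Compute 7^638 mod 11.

9

By repeated squaring mod 11: 7^1≡7, 7^2≡5, 7^4≡3, 7^8≡9, 7^16≡4, 7^32≡5, 7^64≡3, 7^128≡9, 7^256≡4, 7^512≡5.
638 = 2 + 4 + 8 + 16 + 32 + 64 + 512, so 7^638 ≡ 5·3·9·4·5·3·5 ≡ 9 (mod 11).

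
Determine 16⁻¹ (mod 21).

21 = 1·16 + 5
16 = 3·5 + 1
5 = 5·1 + 0
Back-substituting gives 16·4 ≡ 1 (mod 21).

4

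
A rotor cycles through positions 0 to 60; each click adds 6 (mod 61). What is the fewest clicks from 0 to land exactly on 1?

51

61 = 10·6 + 1
6 = 6·1 + 0
Back-substituting gives 6·51 ≡ 1 (mod 61).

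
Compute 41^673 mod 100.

Square-and-reduce mod 100: 41^1≡41, 41^2≡81, 41^4≡61, 41^8≡21, 41^16≡41, 41^32≡81, 41^64≡61, 41^128≡21, 41^256≡41, 41^512≡81.
673 = 1 + 32 + 128 + 512, so 41^673 ≡ 41·81·21·81 ≡ 21 (mod 100).

21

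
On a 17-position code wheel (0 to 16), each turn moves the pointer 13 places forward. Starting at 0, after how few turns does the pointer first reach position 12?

The inverse of 13 mod 17 is 4 (since 13·4 = 52 ≡ 1).
So x ≡ 4·12 = 48 ≡ 14 (mod 17).

14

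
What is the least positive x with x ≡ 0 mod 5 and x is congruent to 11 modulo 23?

80

x ≡ 0 (mod 5) gives x ∈ {0, 5, 10, 15, 20, 25, 30, 35, …}.
The first of these with x mod 23 = 11 is 80.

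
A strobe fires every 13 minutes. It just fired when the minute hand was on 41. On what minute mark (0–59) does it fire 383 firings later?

40

383·13 = 4979.
4979 = 82·60 + 59, so 4979 mod 60 = 59.
(41 + 59) mod 60 = 40.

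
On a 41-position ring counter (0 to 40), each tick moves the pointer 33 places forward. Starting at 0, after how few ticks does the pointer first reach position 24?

38

33⁻¹ ≡ 5 (mod 41) because 33·5 = 165 = 4·41 + 1.
So x ≡ 5·24 = 120 ≡ 38 (mod 41).
Check: 33·38 = 1254 = 30·41 + 24.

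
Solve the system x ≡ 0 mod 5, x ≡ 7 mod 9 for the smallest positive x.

x ≡ 0 (mod 5) gives x ∈ {0, 5, 10, 15, 20, 25}.
The first of these with x mod 9 = 7 is 25.

25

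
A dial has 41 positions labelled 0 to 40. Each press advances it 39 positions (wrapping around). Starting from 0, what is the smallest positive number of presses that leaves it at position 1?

41 = 1·39 + 2
39 = 19·2 + 1
2 = 2·1 + 0
Back-substituting gives 39·20 ≡ 1 (mod 41).

20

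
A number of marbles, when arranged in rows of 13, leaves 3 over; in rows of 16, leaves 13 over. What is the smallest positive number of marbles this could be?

29

x ≡ 3 (mod 13) gives x ∈ {3, 16, 29}.
The first of these with x mod 16 = 13 is 29.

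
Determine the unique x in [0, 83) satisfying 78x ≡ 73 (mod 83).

2

78⁻¹ ≡ 33 (mod 83) because 78·33 = 2574 = 31·83 + 1.
So x ≡ 33·73 = 2409 ≡ 2 (mod 83).
Check: 78·2 = 156 = 1·83 + 73.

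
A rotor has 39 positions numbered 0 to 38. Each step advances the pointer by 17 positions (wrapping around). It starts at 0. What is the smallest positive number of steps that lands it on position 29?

17⁻¹ ≡ 23 (mod 39) because 17·23 = 391 = 10·39 + 1.
So x ≡ 23·29 = 667 ≡ 4 (mod 39).

4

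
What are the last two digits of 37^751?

13

Square-and-reduce mod 100: 37^1≡37, 37^2≡69, 37^4≡61, 37^8≡21, 37^16≡41, 37^32≡81, 37^64≡61, 37^128≡21, 37^256≡41, 37^512≡81.
Since 751 = 1 + 2 + 4 + 8 + 32 + 64 + 128 + 512 in binary, 37^751 ≡ 37·69·61·21·81·61·21·81 ≡ 13 (mod 100).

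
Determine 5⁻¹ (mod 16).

5·13 = 65 = 4·16 + 1, so 5⁻¹ ≡ 13 (mod 16).

13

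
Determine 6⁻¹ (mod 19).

19 = 3·6 + 1
6 = 6·1 + 0
Back-substituting gives 6·16 ≡ 1 (mod 19).

16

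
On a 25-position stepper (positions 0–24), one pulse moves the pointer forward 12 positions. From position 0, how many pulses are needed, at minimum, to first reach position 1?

25 = 2·12 + 1
12 = 12·1 + 0
Back-substituting gives 12·23 ≡ 1 (mod 25).

23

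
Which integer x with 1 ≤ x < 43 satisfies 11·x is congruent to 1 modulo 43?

4

43 = 3·11 + 10
11 = 1·10 + 1
10 = 10·1 + 0
Back-substituting gives 11·4 ≡ 1 (mod 43).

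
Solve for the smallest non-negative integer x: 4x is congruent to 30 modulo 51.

4⁻¹ ≡ 13 (mod 51) because 4·13 = 52 = 1·51 + 1.
So x ≡ 13·30 = 390 ≡ 33 (mod 51).
Check: 4·33 = 132 = 2·51 + 30.

33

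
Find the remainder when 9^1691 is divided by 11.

Square-and-reduce mod 11: 9^1≡9, 9^2≡4, 9^4≡5, 9^8≡3, 9^16≡9, 9^32≡4, 9^64≡5, 9^128≡3, 9^256≡9, 9^512≡4, 9^1024≡5.
1691 = 1 + 2 + 8 + 16 + 128 + 512 + 1024, so 9^1691 ≡ 9·4·3·9·3·4·5 ≡ 9 (mod 11).

9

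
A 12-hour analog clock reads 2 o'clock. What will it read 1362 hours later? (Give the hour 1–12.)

8

1362 − 113·12 = 6, so 1362 ≡ 6 (mod 12).
2 + 6 → 8 on a 12-hour dial.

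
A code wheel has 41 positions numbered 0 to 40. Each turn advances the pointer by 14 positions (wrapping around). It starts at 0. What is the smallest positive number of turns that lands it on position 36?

26

14⁻¹ ≡ 3 (mod 41) because 14·3 = 42 = 1·41 + 1.
Multiplying both sides by 3: x ≡ 3·36 = 108 ≡ 26 (mod 41).
Check: 14·26 = 364 = 8·41 + 36.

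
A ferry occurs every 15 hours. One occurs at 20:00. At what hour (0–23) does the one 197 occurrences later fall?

197·15 = 2955.
2955 = 123·24 + 3, so 2955 mod 24 = 3.
(20 + 3) mod 24 = 23.

23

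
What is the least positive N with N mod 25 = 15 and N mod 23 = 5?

465

Since 23·12 ≡ 1 (mod 25), take x = 5 + 23·((15−5)·12 mod 25) = 5 + 23·20 = 465.
Check: 465 mod 25 = 15, 465 mod 23 = 5.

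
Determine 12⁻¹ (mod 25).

25 = 2·12 + 1
12 = 12·1 + 0
Back-substituting gives 12·23 ≡ 1 (mod 25).

23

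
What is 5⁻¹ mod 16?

13

5·13 = 65 = 4·16 + 1, so 5⁻¹ ≡ 13 (mod 16).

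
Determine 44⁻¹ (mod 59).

55

44·55 = 2420 = 41·59 + 1, so 44⁻¹ ≡ 55 (mod 59).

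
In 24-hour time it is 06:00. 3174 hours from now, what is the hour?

3174 − 132·24 = 6, so 3174 ≡ 6 (mod 24).
(6 + 6) mod 24 = 12.

12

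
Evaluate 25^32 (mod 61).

Square-and-reduce mod 61: 25^1≡25, 25^2≡15, 25^4≡42, 25^8≡56, 25^16≡25, 25^32≡15.
32 = 32, so 25^32 ≡ 15 ≡ 15 (mod 61).

15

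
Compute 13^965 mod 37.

22

By repeated squaring mod 37: 13^1≡13, 13^2≡21, 13^4≡34, 13^8≡9, 13^16≡7, 13^32≡12, 13^64≡33, 13^128≡16, 13^256≡34, 13^512≡9.
965 = 1 + 4 + 64 + 128 + 256 + 512, so 13^965 ≡ 13·34·33·16·34·9 ≡ 22 (mod 37).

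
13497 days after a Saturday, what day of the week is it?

13497 = 1928·7 + 1, so 13497 mod 7 = 1.
Saturday + 1 day → Sunday.

Sunday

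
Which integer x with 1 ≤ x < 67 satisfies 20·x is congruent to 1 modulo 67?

57

67 = 3·20 + 7
20 = 2·7 + 6
7 = 1·6 + 1
6 = 6·1 + 0
Back-substituting gives 20·57 ≡ 1 (mod 67).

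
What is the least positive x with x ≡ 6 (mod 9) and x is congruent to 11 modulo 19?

Since 19·1 ≡ 1 (mod 9), take x = 11 + 19·((6−11)·1 mod 9) = 11 + 19·4 = 87.
Check: 87 mod 9 = 6, 87 mod 19 = 11.

87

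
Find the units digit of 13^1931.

The units digit of 13^n cycles with period 4: 3, 9, 7, 1, …
1931 mod 4 = 3, so the last digit matches 3^3 = 7.

7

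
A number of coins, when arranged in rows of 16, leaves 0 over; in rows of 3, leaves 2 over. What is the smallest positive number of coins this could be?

Since 3·11 ≡ 1 (mod 16), take x = 2 + 3·((0−2)·11 mod 16) = 2 + 3·10 = 32.
Check: 32 mod 16 = 0, 32 mod 3 = 2.

32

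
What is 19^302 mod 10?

Powers of 9 mod 10 repeat with period 2: 9, 1.
302 leaves remainder 0 on division by 2, so 19^302 ends in 1.

1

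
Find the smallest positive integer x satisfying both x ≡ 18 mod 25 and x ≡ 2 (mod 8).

Since 8·22 ≡ 1 (mod 25), take x = 2 + 8·((18−2)·22 mod 25) = 2 + 8·2 = 18.
Check: 18 mod 25 = 18, 18 mod 8 = 2.

18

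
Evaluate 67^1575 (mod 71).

By repeated squaring mod 71: 67^1≡67, 67^2≡16, 67^4≡43, 67^8≡3, 67^16≡9, 67^32≡10, 67^64≡29, 67^128≡60, 67^256≡50, 67^512≡15, 67^1024≡12.
Since 1575 = 1 + 2 + 4 + 32 + 512 + 1024 in binary, 67^1575 ≡ 67·16·43·10·15·12 ≡ 70 (mod 71).

70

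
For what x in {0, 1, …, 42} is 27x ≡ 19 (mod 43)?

The inverse of 27 mod 43 is 8 (since 27·8 = 216 ≡ 1).
Multiplying both sides by 8: x ≡ 8·19 = 152 ≡ 23 (mod 43).

23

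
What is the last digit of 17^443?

Last digits of 7^n: 7, 9, 3, 1 (period 4).
443 mod 4 = 3, so the last digit matches 7^3 = 3.

3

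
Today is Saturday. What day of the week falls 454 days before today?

Sunday

454 − 64·7 = 6, so 454 ≡ 6 (mod 7).
Saturday − 6 days → Sunday.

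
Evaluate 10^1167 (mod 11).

10

Square-and-reduce mod 11: 10^1≡10, 10^2≡1, 10^4≡1, 10^8≡1, 10^16≡1, 10^32≡1, 10^64≡1, 10^128≡1, 10^256≡1, 10^512≡1, 10^1024≡1.
1167 = 1 + 2 + 4 + 8 + 128 + 1024, so 10^1167 ≡ 10·1·1·1·1·1 ≡ 10 (mod 11).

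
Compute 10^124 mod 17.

13

By repeated squaring mod 17: 10^1≡10, 10^2≡15, 10^4≡4, 10^8≡16, 10^16≡1, 10^32≡1, 10^64≡1.
Since 124 = 4 + 8 + 16 + 32 + 64 in binary, 10^124 ≡ 4·16·1·1·1 ≡ 13 (mod 17).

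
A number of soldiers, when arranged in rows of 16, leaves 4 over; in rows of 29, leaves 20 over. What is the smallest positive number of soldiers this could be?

Since 29·5 ≡ 1 (mod 16), take x = 20 + 29·((4−20)·5 mod 16) = 20 + 29·0 = 20.
Check: 20 mod 16 = 4, 20 mod 29 = 20.

20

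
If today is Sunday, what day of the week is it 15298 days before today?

Thursday

Dividing 15298 by 7 gives quotient 2185 and remainder 3.
Sunday − 3 days → Thursday.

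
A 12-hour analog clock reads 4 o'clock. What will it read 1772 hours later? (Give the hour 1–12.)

12

1772 = 147·12 + 8, so 1772 mod 12 = 8.
4 + 8 → 12 on a 12-hour dial.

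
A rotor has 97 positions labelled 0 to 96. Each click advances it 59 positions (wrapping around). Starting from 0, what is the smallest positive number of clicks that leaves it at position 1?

74

97 = 1·59 + 38
59 = 1·38 + 21
38 = 1·21 + 17
21 = 1·17 + 4
17 = 4·4 + 1
4 = 4·1 + 0
Back-substituting gives 59·74 ≡ 1 (mod 97).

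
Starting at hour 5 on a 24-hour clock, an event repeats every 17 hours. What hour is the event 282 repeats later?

23

282·17 = 4794.
4794 = 199·24 + 18, so 4794 mod 24 = 18.
(5 + 18) mod 24 = 23.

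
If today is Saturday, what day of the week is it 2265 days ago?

2265 = 323·7 + 4, so 2265 mod 7 = 4.
Saturday − 4 days → Tuesday.

Tuesday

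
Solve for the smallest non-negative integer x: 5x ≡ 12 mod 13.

5

5⁻¹ ≡ 8 (mod 13) because 5·8 = 40 = 3·13 + 1.
Multiplying both sides by 8: x ≡ 8·12 = 96 ≡ 5 (mod 13).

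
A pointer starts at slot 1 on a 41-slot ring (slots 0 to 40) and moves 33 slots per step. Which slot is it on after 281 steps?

8

281·33 = 9273.
9273 = 226·41 + 7, so 9273 mod 41 = 7.
(1 + 7) mod 41 = 8.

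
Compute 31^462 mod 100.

By repeated squaring mod 100: 31^1≡31, 31^2≡61, 31^4≡21, 31^8≡41, 31^16≡81, 31^32≡61, 31^64≡21, 31^128≡41, 31^256≡81.
462 = 2 + 4 + 8 + 64 + 128 + 256, so 31^462 ≡ 61·21·41·21·41·81 ≡ 61 (mod 100).

61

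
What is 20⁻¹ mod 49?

27

20·27 = 540 = 11·49 + 1, so 20⁻¹ ≡ 27 (mod 49).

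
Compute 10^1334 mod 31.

28

By repeated squaring mod 31: 10^1≡10, 10^2≡7, 10^4≡18, 10^8≡14, 10^16≡10, 10^32≡7, 10^64≡18, 10^128≡14, 10^256≡10, 10^512≡7, 10^1024≡18.
Since 1334 = 2 + 4 + 16 + 32 + 256 + 1024 in binary, 10^1334 ≡ 7·18·10·7·10·18 ≡ 28 (mod 31).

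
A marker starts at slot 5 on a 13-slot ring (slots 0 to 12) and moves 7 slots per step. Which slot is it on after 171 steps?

171·7 = 1197.
1197 − 92·13 = 1, so 1197 ≡ 1 (mod 13).
(5 + 1) mod 13 = 6.

6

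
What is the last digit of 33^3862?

The units digit of 33^n cycles with period 4: 3, 9, 7, 1, …
3862 leaves remainder 2 on division by 4, so 33^3862 ends in 9.

9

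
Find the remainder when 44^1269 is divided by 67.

53

Successive squares of 44 mod 67: 44^1≡44, 44^2≡60, 44^4≡49, 44^8≡56, 44^16≡54, 44^32≡35, 44^64≡19, 44^128≡26, 44^256≡6, 44^512≡36, 44^1024≡23.
Since 1269 = 1 + 4 + 16 + 32 + 64 + 128 + 1024 in binary, 44^1269 ≡ 44·49·54·35·19·26·23 ≡ 53 (mod 67).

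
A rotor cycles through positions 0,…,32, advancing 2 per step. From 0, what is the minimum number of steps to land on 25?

29

The inverse of 2 mod 33 is 17 (since 2·17 = 34 ≡ 1).
So x ≡ 17·25 = 425 ≡ 29 (mod 33).
Check: 2·29 = 58 = 1·33 + 25.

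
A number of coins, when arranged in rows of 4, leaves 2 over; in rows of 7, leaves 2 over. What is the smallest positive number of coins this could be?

x ≡ 2 (mod 4) gives x ∈ {2}.
The first of these with x mod 7 = 2 is 2.

2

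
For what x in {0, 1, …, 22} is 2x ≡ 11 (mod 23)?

17

The inverse of 2 mod 23 is 12 (since 2·12 = 24 ≡ 1).
Multiplying both sides by 12: x ≡ 12·11 = 132 ≡ 17 (mod 23).
Check: 2·17 = 34 = 1·23 + 11.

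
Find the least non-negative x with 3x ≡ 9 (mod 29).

3

3⁻¹ ≡ 10 (mod 29) because 3·10 = 30 = 1·29 + 1.
Multiplying both sides by 10: x ≡ 10·9 = 90 ≡ 3 (mod 29).
Check: 3·3 = 9 = 0·29 + 9.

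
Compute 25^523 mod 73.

48

Square-and-reduce mod 73: 25^1≡25, 25^2≡41, 25^4≡2, 25^8≡4, 25^16≡16, 25^32≡37, 25^64≡55, 25^128≡32, 25^256≡2, 25^512≡4.
523 = 1 + 2 + 8 + 512, so 25^523 ≡ 25·41·4·4 ≡ 48 (mod 73).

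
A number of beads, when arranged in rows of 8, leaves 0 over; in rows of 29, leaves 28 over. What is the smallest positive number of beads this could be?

144

x ≡ 0 (mod 8) gives x ∈ {0, 8, 16, 24, 32, 40, 48, 56, …}.
The first of these with x mod 29 = 28 is 144.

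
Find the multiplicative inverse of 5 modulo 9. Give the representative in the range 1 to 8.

2

9 = 1·5 + 4
5 = 1·4 + 1
4 = 4·1 + 0
Back-substituting gives 5·2 ≡ 1 (mod 9).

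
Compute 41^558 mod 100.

21

Successive squares of 41 mod 100: 41^1≡41, 41^2≡81, 41^4≡61, 41^8≡21, 41^16≡41, 41^32≡81, 41^64≡61, 41^128≡21, 41^256≡41, 41^512≡81.
Since 558 = 2 + 4 + 8 + 32 + 512 in binary, 41^558 ≡ 81·61·21·81·81 ≡ 21 (mod 100).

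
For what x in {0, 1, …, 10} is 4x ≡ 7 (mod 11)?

10

The inverse of 4 mod 11 is 3 (since 4·3 = 12 ≡ 1).
So x ≡ 3·7 = 21 ≡ 10 (mod 11).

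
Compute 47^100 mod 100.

By repeated squaring mod 100: 47^1≡47, 47^2≡9, 47^4≡81, 47^8≡61, 47^16≡21, 47^32≡41, 47^64≡81.
Since 100 = 4 + 32 + 64 in binary, 47^100 ≡ 81·41·81 ≡ 1 (mod 100).

1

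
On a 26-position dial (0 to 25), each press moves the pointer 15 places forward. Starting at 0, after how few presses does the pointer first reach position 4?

The inverse of 15 mod 26 is 7 (since 15·7 = 105 ≡ 1).
So x ≡ 7·4 = 28 ≡ 2 (mod 26).

2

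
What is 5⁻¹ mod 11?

9

11 = 2·5 + 1
5 = 5·1 + 0
Back-substituting gives 5·9 ≡ 1 (mod 11).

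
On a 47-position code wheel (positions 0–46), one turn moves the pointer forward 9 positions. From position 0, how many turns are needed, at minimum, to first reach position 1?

9·21 = 189 = 4·47 + 1, so 9⁻¹ ≡ 21 (mod 47).

21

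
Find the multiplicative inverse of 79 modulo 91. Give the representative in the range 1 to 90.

53

79·53 = 4187 = 46·91 + 1, so 79⁻¹ ≡ 53 (mod 91).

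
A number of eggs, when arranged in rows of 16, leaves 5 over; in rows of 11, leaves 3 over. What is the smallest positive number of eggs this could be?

x ≡ 3 (mod 11) gives x ∈ {3, 14, 25, 36, 47, 58, 69}.
The first of these with x mod 16 = 5 is 69.

69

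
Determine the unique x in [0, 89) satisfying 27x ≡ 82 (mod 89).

27⁻¹ ≡ 33 (mod 89) because 27·33 = 891 = 10·89 + 1.
Multiplying both sides by 33: x ≡ 33·82 = 2706 ≡ 36 (mod 89).
Check: 27·36 = 972 = 10·89 + 82.

36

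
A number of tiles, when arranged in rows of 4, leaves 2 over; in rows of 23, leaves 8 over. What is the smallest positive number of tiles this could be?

54

x ≡ 2 (mod 4) gives x ∈ {2, 6, 10, 14, 18, 22, 26, 30, …}.
The first of these with x mod 23 = 8 is 54.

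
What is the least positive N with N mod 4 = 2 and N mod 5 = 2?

2

Since 5·1 ≡ 1 (mod 4), take x = 2 + 5·((2−2)·1 mod 4) = 2 + 5·0 = 2.
Check: 2 mod 4 = 2, 2 mod 5 = 2.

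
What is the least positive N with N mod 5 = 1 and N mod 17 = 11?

x ≡ 1 (mod 5) gives x ∈ {1, 6, 11}.
The first of these with x mod 17 = 11 is 11.

11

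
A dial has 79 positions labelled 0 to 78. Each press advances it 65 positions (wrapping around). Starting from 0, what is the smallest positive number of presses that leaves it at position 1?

62

65·62 = 4030 = 51·79 + 1, so 65⁻¹ ≡ 62 (mod 79).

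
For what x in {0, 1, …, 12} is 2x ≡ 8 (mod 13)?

4

2⁻¹ ≡ 7 (mod 13) because 2·7 = 14 = 1·13 + 1.
So x ≡ 7·8 = 56 ≡ 4 (mod 13).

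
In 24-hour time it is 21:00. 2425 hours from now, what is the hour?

22

2425 mod 24 = 1 (since 101·24 = 2424).
(21 + 1) mod 24 = 22.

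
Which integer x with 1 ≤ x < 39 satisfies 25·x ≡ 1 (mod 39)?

25·25 = 625 = 16·39 + 1, so 25⁻¹ ≡ 25 (mod 39).

25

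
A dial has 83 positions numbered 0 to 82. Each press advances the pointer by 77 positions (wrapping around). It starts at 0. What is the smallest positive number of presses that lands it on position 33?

77⁻¹ ≡ 69 (mod 83) because 77·69 = 5313 = 64·83 + 1.
So x ≡ 69·33 = 2277 ≡ 36 (mod 83).

36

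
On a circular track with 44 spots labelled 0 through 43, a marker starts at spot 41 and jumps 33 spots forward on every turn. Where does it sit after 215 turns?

215·33 = 7095.
7095 = 161·44 + 11, so 7095 mod 44 = 11.
(41 + 11) mod 44 = 8.

8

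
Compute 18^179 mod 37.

By repeated squaring mod 37: 18^1≡18, 18^2≡28, 18^4≡7, 18^8≡12, 18^16≡33, 18^32≡16, 18^64≡34, 18^128≡9.
Since 179 = 1 + 2 + 16 + 32 + 128 in binary, 18^179 ≡ 18·28·33·16·9 ≡ 35 (mod 37).

35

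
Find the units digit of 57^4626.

9

The units digit of 57^n cycles with period 4: 7, 9, 3, 1, …
4626 leaves remainder 2 on division by 4, so 57^4626 ends in 9.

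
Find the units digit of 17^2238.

9

Powers of 7 mod 10 repeat with period 4: 7, 9, 3, 1.
2238 leaves remainder 2 on division by 4, so 17^2238 ends in 9.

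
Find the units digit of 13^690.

Powers of 3 mod 10 repeat with period 4: 3, 9, 7, 1.
690 mod 4 = 2, so the last digit matches 3^2 = 9.

9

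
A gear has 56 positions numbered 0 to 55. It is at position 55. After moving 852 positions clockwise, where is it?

852 − 15·56 = 12, so 852 ≡ 12 (mod 56).
(55 + 12) mod 56 = 11.

11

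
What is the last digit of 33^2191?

7

The units digit of 33^n cycles with period 4: 3, 9, 7, 1, …
2191 mod 4 = 3, so the last digit matches 3^3 = 7.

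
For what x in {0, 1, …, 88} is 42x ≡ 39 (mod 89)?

20

42⁻¹ ≡ 53 (mod 89) because 42·53 = 2226 = 25·89 + 1.
Multiplying both sides by 53: x ≡ 53·39 = 2067 ≡ 20 (mod 89).
Check: 42·20 = 840 = 9·89 + 39.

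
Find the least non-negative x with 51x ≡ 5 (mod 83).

18

51⁻¹ ≡ 70 (mod 83) because 51·70 = 3570 = 43·83 + 1.
So x ≡ 70·5 = 350 ≡ 18 (mod 83).
Check: 51·18 = 918 = 11·83 + 5.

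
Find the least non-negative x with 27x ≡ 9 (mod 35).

12

27⁻¹ ≡ 13 (mod 35) because 27·13 = 351 = 10·35 + 1.
Multiplying both sides by 13: x ≡ 13·9 = 117 ≡ 12 (mod 35).
Check: 27·12 = 324 = 9·35 + 9.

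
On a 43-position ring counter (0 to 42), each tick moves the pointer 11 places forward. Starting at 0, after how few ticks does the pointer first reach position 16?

11⁻¹ ≡ 4 (mod 43) because 11·4 = 44 = 1·43 + 1.
Multiplying both sides by 4: x ≡ 4·16 = 64 ≡ 21 (mod 43).

21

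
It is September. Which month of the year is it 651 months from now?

651 − 54·12 = 3, so 651 ≡ 3 (mod 12).
September + 3 months → December.

December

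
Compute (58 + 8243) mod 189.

8243 − 43·189 = 116, so 8243 ≡ 116 (mod 189).
(58 + 116) mod 189 = 174.

174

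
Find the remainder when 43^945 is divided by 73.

Square-and-reduce mod 73: 43^1≡43, 43^2≡24, 43^4≡65, 43^8≡64, 43^16≡8, 43^32≡64, 43^64≡8, 43^128≡64, 43^256≡8, 43^512≡64.
945 = 1 + 16 + 32 + 128 + 256 + 512, so 43^945 ≡ 43·8·64·64·8·64 ≡ 51 (mod 73).

51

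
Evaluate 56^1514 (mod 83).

By repeated squaring mod 83: 56^1≡56, 56^2≡65, 56^4≡75, 56^8≡64, 56^16≡29, 56^32≡11, 56^64≡38, 56^128≡33, 56^256≡10, 56^512≡17, 56^1024≡40.
1514 = 2 + 8 + 32 + 64 + 128 + 256 + 1024, so 56^1514 ≡ 65·64·11·38·33·10·40 ≡ 7 (mod 83).

7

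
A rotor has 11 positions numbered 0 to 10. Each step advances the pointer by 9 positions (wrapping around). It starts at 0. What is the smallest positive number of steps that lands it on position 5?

3

9⁻¹ ≡ 5 (mod 11) because 9·5 = 45 = 4·11 + 1.
Multiplying both sides by 5: x ≡ 5·5 = 25 ≡ 3 (mod 11).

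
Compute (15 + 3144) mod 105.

9

3144 = 29·105 + 99, so 3144 mod 105 = 99.
(15 + 99) mod 105 = 9.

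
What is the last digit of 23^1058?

The units digit of 23^n cycles with period 4: 3, 9, 7, 1, …
1058 mod 4 = 2, so the last digit matches 3^2 = 9.

9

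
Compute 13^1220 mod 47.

By repeated squaring mod 47: 13^1≡13, 13^2≡28, 13^4≡32, 13^8≡37, 13^16≡6, 13^32≡36, 13^64≡27, 13^128≡24, 13^256≡12, 13^512≡3, 13^1024≡9.
Since 1220 = 4 + 64 + 128 + 1024 in binary, 13^1220 ≡ 32·27·24·9 ≡ 34 (mod 47).

34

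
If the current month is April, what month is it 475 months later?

475 − 39·12 = 7, so 475 ≡ 7 (mod 12).
April + 7 months → November.

November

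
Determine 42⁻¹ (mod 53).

53 = 1·42 + 11
42 = 3·11 + 9
11 = 1·9 + 2
9 = 4·2 + 1
2 = 2·1 + 0
Back-substituting gives 42·24 ≡ 1 (mod 53).

24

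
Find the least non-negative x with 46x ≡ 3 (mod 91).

The inverse of 46 mod 91 is 2 (since 46·2 = 92 ≡ 1).
Multiplying both sides by 2: x ≡ 2·3 = 6 ≡ 6 (mod 91).

6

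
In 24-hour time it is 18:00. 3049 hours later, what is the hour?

19

3049 mod 24 = 1 (since 127·24 = 3048).
(18 + 1) mod 24 = 19.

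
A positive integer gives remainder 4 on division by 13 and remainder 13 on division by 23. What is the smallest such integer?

Since 23·4 ≡ 1 (mod 13), take x = 13 + 23·((4−13)·4 mod 13) = 13 + 23·3 = 82.
Check: 82 mod 13 = 4, 82 mod 23 = 13.

82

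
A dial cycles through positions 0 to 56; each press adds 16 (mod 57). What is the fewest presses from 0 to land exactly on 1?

25

16·25 = 400 = 7·57 + 1, so 16⁻¹ ≡ 25 (mod 57).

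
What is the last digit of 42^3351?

Last digits of 2^n: 2, 4, 8, 6 (period 4).
3351 mod 4 = 3, so the last digit matches 2^3 = 8.

8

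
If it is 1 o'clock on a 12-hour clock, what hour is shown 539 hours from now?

12

539 mod 12 = 11 (since 44·12 = 528).
1 + 11 → 12 on a 12-hour dial.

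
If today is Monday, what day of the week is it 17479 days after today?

Monday

Dividing 17479 by 7 gives quotient 2497 and remainder 0.
Monday + 0 days → Monday.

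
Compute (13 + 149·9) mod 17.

11

149·9 = 1341.
Dividing 1341 by 17 gives quotient 78 and remainder 15.
(13 + 15) mod 17 = 11.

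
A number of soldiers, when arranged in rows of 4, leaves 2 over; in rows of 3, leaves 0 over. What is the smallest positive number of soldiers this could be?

6

Since 3·3 ≡ 1 (mod 4), take x = 0 + 3·((2−0)·3 mod 4) = 0 + 3·2 = 6.
Check: 6 mod 4 = 2, 6 mod 3 = 0.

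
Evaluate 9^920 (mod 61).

By repeated squaring mod 61: 9^1≡9, 9^2≡20, 9^4≡34, 9^8≡58, 9^16≡9, 9^32≡20, 9^64≡34, 9^128≡58, 9^256≡9, 9^512≡20.
920 = 8 + 16 + 128 + 256 + 512, so 9^920 ≡ 58·9·58·9·20 ≡ 1 (mod 61).

1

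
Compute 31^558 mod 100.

41

By repeated squaring mod 100: 31^1≡31, 31^2≡61, 31^4≡21, 31^8≡41, 31^16≡81, 31^32≡61, 31^64≡21, 31^128≡41, 31^256≡81, 31^512≡61.
558 = 2 + 4 + 8 + 32 + 512, so 31^558 ≡ 61·21·41·61·61 ≡ 41 (mod 100).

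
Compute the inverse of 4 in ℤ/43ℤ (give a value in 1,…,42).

4·11 = 44 = 1·43 + 1, so 4⁻¹ ≡ 11 (mod 43).

11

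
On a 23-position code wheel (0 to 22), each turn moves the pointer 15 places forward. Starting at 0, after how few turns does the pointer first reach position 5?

8

The inverse of 15 mod 23 is 20 (since 15·20 = 300 ≡ 1).
Multiplying both sides by 20: x ≡ 20·5 = 100 ≡ 8 (mod 23).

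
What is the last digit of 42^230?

4

Powers of 2 mod 10 repeat with period 4: 2, 4, 8, 6.
230 mod 4 = 2, so the last digit matches 2^2 = 4.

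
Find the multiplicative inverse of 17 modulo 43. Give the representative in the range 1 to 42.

38

17·38 = 646 = 15·43 + 1, so 17⁻¹ ≡ 38 (mod 43).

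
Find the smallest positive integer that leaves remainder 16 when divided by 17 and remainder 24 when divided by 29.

x ≡ 16 (mod 17) gives x ∈ {16, 33, 50, 67, 84, 101, 118, 135, …}.
The first of these with x mod 29 = 24 is 169.

169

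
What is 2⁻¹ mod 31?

2·16 = 32 = 1·31 + 1, so 2⁻¹ ≡ 16 (mod 31).

16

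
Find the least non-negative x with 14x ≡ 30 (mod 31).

14⁻¹ ≡ 20 (mod 31) because 14·20 = 280 = 9·31 + 1.
So x ≡ 20·30 = 600 ≡ 11 (mod 31).

11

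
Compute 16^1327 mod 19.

Successive squares of 16 mod 19: 16^1≡16, 16^2≡9, 16^4≡5, 16^8≡6, 16^16≡17, 16^32≡4, 16^64≡16, 16^128≡9, 16^256≡5, 16^512≡6, 16^1024≡17.
Since 1327 = 1 + 2 + 4 + 8 + 32 + 256 + 1024 in binary, 16^1327 ≡ 16·9·5·6·4·5·17 ≡ 5 (mod 19).

5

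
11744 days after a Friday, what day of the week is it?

Wednesday

Dividing 11744 by 7 gives quotient 1677 and remainder 5.
Friday + 5 days → Wednesday.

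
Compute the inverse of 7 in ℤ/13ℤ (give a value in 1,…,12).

7·2 = 14 = 1·13 + 1, so 7⁻¹ ≡ 2 (mod 13).

2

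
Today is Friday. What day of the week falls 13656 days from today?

Dividing 13656 by 7 gives quotient 1950 and remainder 6.
Friday + 6 days → Thursday.

Thursday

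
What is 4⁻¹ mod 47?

47 = 11·4 + 3
4 = 1·3 + 1
3 = 3·1 + 0
Back-substituting gives 4·12 ≡ 1 (mod 47).

12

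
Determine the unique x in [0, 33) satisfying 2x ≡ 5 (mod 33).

19

2⁻¹ ≡ 17 (mod 33) because 2·17 = 34 = 1·33 + 1.
So x ≡ 17·5 = 85 ≡ 19 (mod 33).
Check: 2·19 = 38 = 1·33 + 5.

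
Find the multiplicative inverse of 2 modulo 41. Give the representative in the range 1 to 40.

21

41 = 20·2 + 1
2 = 2·1 + 0
Back-substituting gives 2·21 ≡ 1 (mod 41).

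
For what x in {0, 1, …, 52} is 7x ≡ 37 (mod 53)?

28

The inverse of 7 mod 53 is 38 (since 7·38 = 266 ≡ 1).
So x ≡ 38·37 = 1406 ≡ 28 (mod 53).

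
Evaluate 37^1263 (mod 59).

Square-and-reduce mod 59: 37^1≡37, 37^2≡12, 37^4≡26, 37^8≡27, 37^16≡21, 37^32≡28, 37^64≡17, 37^128≡53, 37^256≡36, 37^512≡57, 37^1024≡4.
1263 = 1 + 2 + 4 + 8 + 32 + 64 + 128 + 1024, so 37^1263 ≡ 37·12·26·27·28·17·53·4 ≡ 38 (mod 59).

38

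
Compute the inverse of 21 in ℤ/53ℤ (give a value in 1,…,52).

21·48 = 1008 = 19·53 + 1, so 21⁻¹ ≡ 48 (mod 53).

48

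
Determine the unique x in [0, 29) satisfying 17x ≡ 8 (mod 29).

9

17⁻¹ ≡ 12 (mod 29) because 17·12 = 204 = 7·29 + 1.
So x ≡ 12·8 = 96 ≡ 9 (mod 29).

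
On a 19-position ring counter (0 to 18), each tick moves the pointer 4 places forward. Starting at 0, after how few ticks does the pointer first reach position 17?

The inverse of 4 mod 19 is 5 (since 4·5 = 20 ≡ 1).
Multiplying both sides by 5: x ≡ 5·17 = 85 ≡ 9 (mod 19).

9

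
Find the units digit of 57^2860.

1

Last digits of 7^n: 7, 9, 3, 1 (period 4).
2860 mod 4 = 0, so the last digit matches 7^4 = 1.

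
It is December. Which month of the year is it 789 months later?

September

Dividing 789 by 12 gives quotient 65 and remainder 9.
December + 9 months → September.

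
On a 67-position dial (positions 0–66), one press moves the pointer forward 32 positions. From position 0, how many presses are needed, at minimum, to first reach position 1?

44

32·44 = 1408 = 21·67 + 1, so 32⁻¹ ≡ 44 (mod 67).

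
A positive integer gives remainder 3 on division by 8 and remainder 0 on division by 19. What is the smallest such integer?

Since 19·3 ≡ 1 (mod 8), take x = 0 + 19·((3−0)·3 mod 8) = 0 + 19·1 = 19.
Check: 19 mod 8 = 3, 19 mod 19 = 0.

19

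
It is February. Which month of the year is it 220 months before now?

October

220 − 18·12 = 4, so 220 ≡ 4 (mod 12).
February − 4 months → October.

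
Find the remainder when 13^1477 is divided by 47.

40

Successive squares of 13 mod 47: 13^1≡13, 13^2≡28, 13^4≡32, 13^8≡37, 13^16≡6, 13^32≡36, 13^64≡27, 13^128≡24, 13^256≡12, 13^512≡3, 13^1024≡9.
Since 1477 = 1 + 4 + 64 + 128 + 256 + 1024 in binary, 13^1477 ≡ 13·32·27·24·12·9 ≡ 40 (mod 47).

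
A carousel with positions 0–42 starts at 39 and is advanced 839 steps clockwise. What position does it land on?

18

839 = 19·43 + 22, so 839 mod 43 = 22.
(39 + 22) mod 43 = 18.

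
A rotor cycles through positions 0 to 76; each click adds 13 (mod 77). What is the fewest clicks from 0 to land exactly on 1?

77 = 5·13 + 12
13 = 1·12 + 1
12 = 12·1 + 0
Back-substituting gives 13·6 ≡ 1 (mod 77).

6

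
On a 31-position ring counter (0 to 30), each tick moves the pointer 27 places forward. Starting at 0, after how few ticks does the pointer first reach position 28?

27⁻¹ ≡ 23 (mod 31) because 27·23 = 621 = 20·31 + 1.
Multiplying both sides by 23: x ≡ 23·28 = 644 ≡ 24 (mod 31).

24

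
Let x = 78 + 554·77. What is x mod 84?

554·77 = 42658.
42658 − 507·84 = 70, so 42658 ≡ 70 (mod 84).
(78 + 70) mod 84 = 64.

64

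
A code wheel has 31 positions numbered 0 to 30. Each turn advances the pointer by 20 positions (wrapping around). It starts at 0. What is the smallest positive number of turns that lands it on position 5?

The inverse of 20 mod 31 is 14 (since 20·14 = 280 ≡ 1).
Multiplying both sides by 14: x ≡ 14·5 = 70 ≡ 8 (mod 31).
Check: 20·8 = 160 = 5·31 + 5.

8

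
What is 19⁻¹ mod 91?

24

19·24 = 456 = 5·91 + 1, so 19⁻¹ ≡ 24 (mod 91).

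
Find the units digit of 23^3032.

1

Powers of 3 mod 10 repeat with period 4: 3, 9, 7, 1.
3032 leaves remainder 0 on division by 4, so 23^3032 ends in 1.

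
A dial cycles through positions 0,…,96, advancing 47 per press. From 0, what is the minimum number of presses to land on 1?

64

The inverse of 47 mod 97 is 64 (since 47·64 = 3008 ≡ 1).
Multiplying both sides by 64: x ≡ 64·1 = 64 ≡ 64 (mod 97).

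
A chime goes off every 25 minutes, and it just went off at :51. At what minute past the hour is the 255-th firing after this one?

255·25 = 6375.
Dividing 6375 by 60 gives quotient 106 and remainder 15.
(51 + 15) mod 60 = 6.

6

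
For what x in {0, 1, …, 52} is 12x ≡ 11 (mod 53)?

23

The inverse of 12 mod 53 is 31 (since 12·31 = 372 ≡ 1).
So x ≡ 31·11 = 341 ≡ 23 (mod 53).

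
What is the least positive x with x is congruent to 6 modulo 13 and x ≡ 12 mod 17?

Since 17·10 ≡ 1 (mod 13), take x = 12 + 17·((6−12)·10 mod 13) = 12 + 17·5 = 97.
Check: 97 mod 13 = 6, 97 mod 17 = 12.

97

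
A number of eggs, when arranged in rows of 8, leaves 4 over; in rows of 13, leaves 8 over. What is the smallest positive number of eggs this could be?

60

Since 13·5 ≡ 1 (mod 8), take x = 8 + 13·((4−8)·5 mod 8) = 8 + 13·4 = 60.
Check: 60 mod 8 = 4, 60 mod 13 = 8.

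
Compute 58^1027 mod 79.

By repeated squaring mod 79: 58^1≡58, 58^2≡46, 58^4≡62, 58^8≡52, 58^16≡18, 58^32≡8, 58^64≡64, 58^128≡67, 58^256≡65, 58^512≡38, 58^1024≡22.
1027 = 1 + 2 + 1024, so 58^1027 ≡ 58·46·22 ≡ 78 (mod 79).

78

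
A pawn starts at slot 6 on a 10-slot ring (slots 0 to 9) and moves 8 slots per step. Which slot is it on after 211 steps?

211·8 = 1688.
1688 − 168·10 = 8, so 1688 ≡ 8 (mod 10).
(6 + 8) mod 10 = 4.

4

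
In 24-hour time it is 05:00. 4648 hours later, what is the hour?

21

Dividing 4648 by 24 gives quotient 193 and remainder 16.
(5 + 16) mod 24 = 21.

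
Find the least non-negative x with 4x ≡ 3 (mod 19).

The inverse of 4 mod 19 is 5 (since 4·5 = 20 ≡ 1).
Multiplying both sides by 5: x ≡ 5·3 = 15 ≡ 15 (mod 19).
Check: 4·15 = 60 = 3·19 + 3.

15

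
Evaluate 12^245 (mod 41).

Square-and-reduce mod 41: 12^1≡12, 12^2≡21, 12^4≡31, 12^8≡18, 12^16≡37, 12^32≡16, 12^64≡10, 12^128≡18.
Since 245 = 1 + 4 + 16 + 32 + 64 + 128 in binary, 12^245 ≡ 12·31·37·16·10·18 ≡ 3 (mod 41).

3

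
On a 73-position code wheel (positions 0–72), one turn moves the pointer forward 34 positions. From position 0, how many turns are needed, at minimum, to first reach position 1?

58

73 = 2·34 + 5
34 = 6·5 + 4
5 = 1·4 + 1
4 = 4·1 + 0
Back-substituting gives 34·58 ≡ 1 (mod 73).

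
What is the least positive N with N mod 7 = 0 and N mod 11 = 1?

x ≡ 0 (mod 7) gives x ∈ {0, 7, 14, 21, 28, 35, 42, 49, …}.
The first of these with x mod 11 = 1 is 56.

56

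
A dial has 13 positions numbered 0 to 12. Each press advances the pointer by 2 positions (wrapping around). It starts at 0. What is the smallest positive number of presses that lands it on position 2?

1

The inverse of 2 mod 13 is 7 (since 2·7 = 14 ≡ 1).
So x ≡ 7·2 = 14 ≡ 1 (mod 13).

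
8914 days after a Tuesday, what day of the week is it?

Friday

8914 = 1273·7 + 3, so 8914 mod 7 = 3.
Tuesday + 3 days → Friday.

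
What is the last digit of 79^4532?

Last digits of 9^n: 9, 1 (period 2).
4532 leaves remainder 0 on division by 2, so 79^4532 ends in 1.

1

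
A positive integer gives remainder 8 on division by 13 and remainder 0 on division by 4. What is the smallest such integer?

x ≡ 0 (mod 4) gives x ∈ {0, 4, 8}.
The first of these with x mod 13 = 8 is 8.

8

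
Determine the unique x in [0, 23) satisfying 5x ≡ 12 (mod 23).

7

The inverse of 5 mod 23 is 14 (since 5·14 = 70 ≡ 1).
So x ≡ 14·12 = 168 ≡ 7 (mod 23).
Check: 5·7 = 35 = 1·23 + 12.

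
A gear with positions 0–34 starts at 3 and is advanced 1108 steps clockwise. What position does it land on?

1108 = 31·35 + 23, so 1108 mod 35 = 23.
(3 + 23) mod 35 = 26.

26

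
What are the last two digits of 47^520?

01

By repeated squaring mod 100: 47^1≡47, 47^2≡9, 47^4≡81, 47^8≡61, 47^16≡21, 47^32≡41, 47^64≡81, 47^128≡61, 47^256≡21, 47^512≡41.
Since 520 = 8 + 512 in binary, 47^520 ≡ 61·41 ≡ 1 (mod 100).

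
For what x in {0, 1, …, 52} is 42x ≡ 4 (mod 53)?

The inverse of 42 mod 53 is 24 (since 42·24 = 1008 ≡ 1).
Multiplying both sides by 24: x ≡ 24·4 = 96 ≡ 43 (mod 53).

43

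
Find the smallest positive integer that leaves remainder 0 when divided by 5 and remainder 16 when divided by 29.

45

Since 29·4 ≡ 1 (mod 5), take x = 16 + 29·((0−16)·4 mod 5) = 16 + 29·1 = 45.
Check: 45 mod 5 = 0, 45 mod 29 = 16.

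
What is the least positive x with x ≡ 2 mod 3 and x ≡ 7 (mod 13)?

x ≡ 2 (mod 3) gives x ∈ {2, 5, 8, 11, 14, 17, 20}.
The first of these with x mod 13 = 7 is 20.

20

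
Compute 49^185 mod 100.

49

Successive squares of 49 mod 100: 49^1≡49, 49^2≡1, 49^4≡1, 49^8≡1, 49^16≡1, 49^32≡1, 49^64≡1, 49^128≡1.
Since 185 = 1 + 8 + 16 + 32 + 128 in binary, 49^185 ≡ 49·1·1·1·1 ≡ 49 (mod 100).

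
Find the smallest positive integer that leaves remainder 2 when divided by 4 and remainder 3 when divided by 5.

18

Since 5·1 ≡ 1 (mod 4), take x = 3 + 5·((2−3)·1 mod 4) = 3 + 5·3 = 18.
Check: 18 mod 4 = 2, 18 mod 5 = 3.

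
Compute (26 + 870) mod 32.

0

870 mod 32 = 6 (since 27·32 = 864).
(26 + 6) mod 32 = 0.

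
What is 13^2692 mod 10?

1

Last digits of 3^n: 3, 9, 7, 1 (period 4).
2692 mod 4 = 0, so the last digit matches 3^4 = 1.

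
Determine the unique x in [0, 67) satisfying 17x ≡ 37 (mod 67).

The inverse of 17 mod 67 is 4 (since 17·4 = 68 ≡ 1).
Multiplying both sides by 4: x ≡ 4·37 = 148 ≡ 14 (mod 67).

14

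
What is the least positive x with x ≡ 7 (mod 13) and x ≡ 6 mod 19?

Since 19·11 ≡ 1 (mod 13), take x = 6 + 19·((7−6)·11 mod 13) = 6 + 19·11 = 215.
Check: 215 mod 13 = 7, 215 mod 19 = 6.

215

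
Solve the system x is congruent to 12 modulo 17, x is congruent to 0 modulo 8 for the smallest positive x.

80

x ≡ 0 (mod 8) gives x ∈ {0, 8, 16, 24, 32, 40, 48, 56, …}.
The first of these with x mod 17 = 12 is 80.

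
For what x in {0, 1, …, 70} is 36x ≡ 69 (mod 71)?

36⁻¹ ≡ 2 (mod 71) because 36·2 = 72 = 1·71 + 1.
Multiplying both sides by 2: x ≡ 2·69 = 138 ≡ 67 (mod 71).
Check: 36·67 = 2412 = 33·71 + 69.

67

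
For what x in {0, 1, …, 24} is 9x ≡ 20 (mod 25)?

5

The inverse of 9 mod 25 is 14 (since 9·14 = 126 ≡ 1).
Multiplying both sides by 14: x ≡ 14·20 = 280 ≡ 5 (mod 25).
Check: 9·5 = 45 = 1·25 + 20.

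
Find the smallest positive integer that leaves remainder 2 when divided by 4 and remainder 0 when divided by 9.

18

Since 9·1 ≡ 1 (mod 4), take x = 0 + 9·((2−0)·1 mod 4) = 0 + 9·2 = 18.
Check: 18 mod 4 = 2, 18 mod 9 = 0.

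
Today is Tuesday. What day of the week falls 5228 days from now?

Dividing 5228 by 7 gives quotient 746 and remainder 6.
Tuesday + 6 days → Monday.

Monday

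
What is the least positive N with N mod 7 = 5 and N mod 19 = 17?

131

Since 19·3 ≡ 1 (mod 7), take x = 17 + 19·((5−17)·3 mod 7) = 17 + 19·6 = 131.
Check: 131 mod 7 = 5, 131 mod 19 = 17.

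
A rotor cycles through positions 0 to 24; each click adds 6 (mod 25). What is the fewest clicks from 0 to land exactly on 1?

25 = 4·6 + 1
6 = 6·1 + 0
Back-substituting gives 6·21 ≡ 1 (mod 25).

21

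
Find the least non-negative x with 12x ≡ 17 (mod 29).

The inverse of 12 mod 29 is 17 (since 12·17 = 204 ≡ 1).
Multiplying both sides by 17: x ≡ 17·17 = 289 ≡ 28 (mod 29).
Check: 12·28 = 336 = 11·29 + 17.

28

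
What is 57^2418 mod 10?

9

Last digits of 7^n: 7, 9, 3, 1 (period 4).
2418 leaves remainder 2 on division by 4, so 57^2418 ends in 9.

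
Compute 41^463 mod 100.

By repeated squaring mod 100: 41^1≡41, 41^2≡81, 41^4≡61, 41^8≡21, 41^16≡41, 41^32≡81, 41^64≡61, 41^128≡21, 41^256≡41.
Since 463 = 1 + 2 + 4 + 8 + 64 + 128 + 256 in binary, 41^463 ≡ 41·81·61·21·61·21·41 ≡ 21 (mod 100).

21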